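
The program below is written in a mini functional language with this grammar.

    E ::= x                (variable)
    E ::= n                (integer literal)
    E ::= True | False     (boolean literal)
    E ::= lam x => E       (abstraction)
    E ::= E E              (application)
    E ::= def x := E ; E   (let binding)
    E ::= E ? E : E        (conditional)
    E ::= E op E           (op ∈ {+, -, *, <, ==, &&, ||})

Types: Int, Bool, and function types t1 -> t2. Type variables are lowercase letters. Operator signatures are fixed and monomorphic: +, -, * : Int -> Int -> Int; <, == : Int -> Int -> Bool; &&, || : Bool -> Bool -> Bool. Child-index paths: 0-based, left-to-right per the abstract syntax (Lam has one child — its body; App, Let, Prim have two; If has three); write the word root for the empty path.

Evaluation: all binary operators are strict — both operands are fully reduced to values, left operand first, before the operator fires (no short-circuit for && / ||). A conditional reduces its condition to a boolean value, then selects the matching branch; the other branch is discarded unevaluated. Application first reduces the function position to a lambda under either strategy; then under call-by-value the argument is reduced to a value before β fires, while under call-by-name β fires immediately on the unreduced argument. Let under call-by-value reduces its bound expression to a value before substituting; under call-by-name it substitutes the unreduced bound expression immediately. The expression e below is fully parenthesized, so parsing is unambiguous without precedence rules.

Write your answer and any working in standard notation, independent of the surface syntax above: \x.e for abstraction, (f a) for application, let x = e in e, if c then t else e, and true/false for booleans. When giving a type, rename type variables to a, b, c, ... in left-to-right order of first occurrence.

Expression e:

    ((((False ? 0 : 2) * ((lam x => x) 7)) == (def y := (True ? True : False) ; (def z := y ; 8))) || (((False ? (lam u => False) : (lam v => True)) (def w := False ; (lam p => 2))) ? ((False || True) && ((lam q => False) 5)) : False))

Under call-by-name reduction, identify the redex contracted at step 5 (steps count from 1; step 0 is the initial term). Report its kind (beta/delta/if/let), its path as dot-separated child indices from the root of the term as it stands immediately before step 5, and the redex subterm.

Derivation:
step 0: ((((if false then 0 else 2) * ((\x.x) 7)) == (let y = (if true then true else false) in (let z = y in 8))) || (if ((if false then (\u.false) else (\v.true)) (let w = false in (\p.2))) then ((false || true) && ((\q.false) 5)) else false))
step 1: [if@0.0.0] (((2 * ((\x.x) 7)) == (let y = (if true then true else false) in (let z = y in 8))) || (if ((if false then (\u.false) else (\v.true)) (let w = false in (\p.2))) then ((false || true) && ((\q.false) 5)) else false))
step 2: [beta@0.0.1] (((2 * 7) == (let y = (if true then true else false) in (let z = y in 8))) || (if ((if false then (\u.false) else (\v.true)) (let w = false in (\p.2))) then ((false || true) && ((\q.false) 5)) else false))
step 3: [delta@0.0] ((14 == (let y = (if true then true else false) in (let z = y in 8))) || (if ((if false then (\u.false) else (\v.true)) (let w = false in (\p.2))) then ((false || true) && ((\q.false) 5)) else false))
step 4: [let@0.1] ((14 == (let z = (if true then true else false) in 8)) || (if ((if false then (\u.false) else (\v.true)) (let w = false in (\p.2))) then ((false || true) && ((\q.false) 5)) else false))
step 5: [let@0.1] ((14 == 8) || (if ((if false then (\u.false) else (\v.true)) (let w = false in (\p.2))) then ((false || true) && ((\q.false) 5)) else false))

Answer: let at 0.1 : (let z = (if true then true else false) in 8)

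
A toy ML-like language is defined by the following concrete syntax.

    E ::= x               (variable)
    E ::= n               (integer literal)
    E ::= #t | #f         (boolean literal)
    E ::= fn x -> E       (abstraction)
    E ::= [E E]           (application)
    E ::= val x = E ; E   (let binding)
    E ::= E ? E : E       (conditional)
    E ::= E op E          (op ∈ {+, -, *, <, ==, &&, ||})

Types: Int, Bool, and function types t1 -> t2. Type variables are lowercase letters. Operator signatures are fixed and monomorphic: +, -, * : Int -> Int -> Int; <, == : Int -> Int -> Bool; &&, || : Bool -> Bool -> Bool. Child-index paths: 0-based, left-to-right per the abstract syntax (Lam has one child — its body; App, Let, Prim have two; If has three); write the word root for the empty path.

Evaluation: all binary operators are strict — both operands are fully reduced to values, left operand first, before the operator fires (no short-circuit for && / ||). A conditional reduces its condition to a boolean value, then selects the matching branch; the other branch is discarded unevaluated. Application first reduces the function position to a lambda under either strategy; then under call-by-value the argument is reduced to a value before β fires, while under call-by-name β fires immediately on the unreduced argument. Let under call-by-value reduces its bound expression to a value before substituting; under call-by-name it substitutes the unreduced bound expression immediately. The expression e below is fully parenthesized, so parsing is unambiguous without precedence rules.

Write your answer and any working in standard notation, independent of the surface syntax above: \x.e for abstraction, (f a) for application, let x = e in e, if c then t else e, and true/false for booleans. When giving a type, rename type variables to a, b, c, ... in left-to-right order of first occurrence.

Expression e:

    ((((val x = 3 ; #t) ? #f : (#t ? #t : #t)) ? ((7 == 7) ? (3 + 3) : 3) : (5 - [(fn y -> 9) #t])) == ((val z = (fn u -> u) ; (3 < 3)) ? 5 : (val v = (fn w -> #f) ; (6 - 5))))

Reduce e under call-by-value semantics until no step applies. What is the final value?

Answer: false

Trace:
step 0: ((if (if (let x = 3 in true) then false else (if true then true else true)) then (if (7 == 7) then (3 + 3) else 3) else (5 - ((\y.9) true))) == (if (let z = (\u.u) in (3 < 3)) then 5 else (let v = (\w.false) in (6 - 5))))
step 1: [let@0.0.0] ((if (if true then false else (if true then true else true)) then (if (7 == 7) then (3 + 3) else 3) else (5 - ((\y.9) true))) == (if (let z = (\u.u) in (3 < 3)) then 5 else (let v = (\w.false) in (6 - 5))))
step 2: [if@0.0] ((if false then (if (7 == 7) then (3 + 3) else 3) else (5 - ((\y.9) true))) == (if (let z = (\u.u) in (3 < 3)) then 5 else (let v = (\w.false) in (6 - 5))))
step 3: [if@0] ((5 - ((\y.9) true)) == (if (let z = (\u.u) in (3 < 3)) then 5 else (let v = (\w.false) in (6 - 5))))
step 4: [beta@0.1] ((5 - 9) == (if (let z = (\u.u) in (3 < 3)) then 5 else (let v = (\w.false) in (6 - 5))))
step 5: [delta@0] (-4 == (if (let z = (\u.u) in (3 < 3)) then 5 else (let v = (\w.false) in (6 - 5))))
step 6: [let@1.0] (-4 == (if (3 < 3) then 5 else (let v = (\w.false) in (6 - 5))))
step 7: [delta@1.0] (-4 == (if false then 5 else (let v = (\w.false) in (6 - 5))))
step 8: [if@1] (-4 == (let v = (\w.false) in (6 - 5)))
step 9: [let@1] (-4 == (6 - 5))
step 10: [delta@1] (-4 == 1)
step 11: [delta@root] false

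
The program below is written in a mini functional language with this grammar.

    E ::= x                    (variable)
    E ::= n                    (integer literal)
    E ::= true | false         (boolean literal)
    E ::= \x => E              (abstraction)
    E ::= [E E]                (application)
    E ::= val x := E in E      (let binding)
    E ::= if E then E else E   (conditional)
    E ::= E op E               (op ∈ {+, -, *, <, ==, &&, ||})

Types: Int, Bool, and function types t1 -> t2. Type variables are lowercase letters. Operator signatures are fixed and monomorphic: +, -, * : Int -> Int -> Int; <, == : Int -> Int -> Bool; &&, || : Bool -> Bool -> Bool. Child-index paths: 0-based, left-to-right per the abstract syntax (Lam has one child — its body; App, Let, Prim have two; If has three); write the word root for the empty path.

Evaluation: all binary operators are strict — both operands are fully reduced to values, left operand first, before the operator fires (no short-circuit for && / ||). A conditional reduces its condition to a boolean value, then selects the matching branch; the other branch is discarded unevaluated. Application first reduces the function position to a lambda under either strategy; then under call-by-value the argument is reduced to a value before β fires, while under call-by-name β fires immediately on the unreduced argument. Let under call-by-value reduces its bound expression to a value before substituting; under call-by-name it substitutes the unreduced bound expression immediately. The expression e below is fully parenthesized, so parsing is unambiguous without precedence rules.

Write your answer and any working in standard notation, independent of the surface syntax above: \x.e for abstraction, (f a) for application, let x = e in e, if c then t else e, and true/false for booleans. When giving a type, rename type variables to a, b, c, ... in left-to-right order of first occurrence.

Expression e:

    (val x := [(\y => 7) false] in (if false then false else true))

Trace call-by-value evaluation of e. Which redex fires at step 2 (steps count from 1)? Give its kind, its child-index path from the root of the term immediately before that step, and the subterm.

Answer: let at root : (let x = 7 in (if false then false else true))

Trace:
step 0: (let x = ((\y.7) false) in (if false then false else true))
step 1: [beta@0] (let x = 7 in (if false then false else true))
step 2: [let@root] (if false then false else true)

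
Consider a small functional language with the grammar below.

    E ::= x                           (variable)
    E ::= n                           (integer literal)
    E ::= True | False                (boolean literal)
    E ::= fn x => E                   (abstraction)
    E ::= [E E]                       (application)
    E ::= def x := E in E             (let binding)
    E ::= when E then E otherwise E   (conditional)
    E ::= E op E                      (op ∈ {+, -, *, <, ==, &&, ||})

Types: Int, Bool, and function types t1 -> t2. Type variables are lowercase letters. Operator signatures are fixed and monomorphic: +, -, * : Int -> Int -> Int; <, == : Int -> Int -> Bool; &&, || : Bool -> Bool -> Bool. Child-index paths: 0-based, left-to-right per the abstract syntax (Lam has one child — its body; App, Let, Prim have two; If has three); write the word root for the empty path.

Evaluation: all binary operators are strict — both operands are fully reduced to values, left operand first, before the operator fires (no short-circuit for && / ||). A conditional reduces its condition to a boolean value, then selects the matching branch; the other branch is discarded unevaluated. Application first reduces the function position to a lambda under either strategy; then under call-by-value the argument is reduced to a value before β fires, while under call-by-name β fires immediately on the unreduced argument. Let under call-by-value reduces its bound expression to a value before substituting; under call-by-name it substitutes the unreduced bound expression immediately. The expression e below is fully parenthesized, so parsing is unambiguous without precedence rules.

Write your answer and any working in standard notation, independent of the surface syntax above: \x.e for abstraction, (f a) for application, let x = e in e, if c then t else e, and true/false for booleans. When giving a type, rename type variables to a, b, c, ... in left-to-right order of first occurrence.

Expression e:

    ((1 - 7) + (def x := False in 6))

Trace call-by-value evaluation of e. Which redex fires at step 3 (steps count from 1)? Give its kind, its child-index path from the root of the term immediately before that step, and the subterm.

Trace:
step 0: ((1 - 7) + (let x = false in 6))
step 1: [delta@0] (-6 + (let x = false in 6))
step 2: [let@1] (-6 + 6)
step 3: [delta@root] 0

Answer: delta at root : (-6 + 6)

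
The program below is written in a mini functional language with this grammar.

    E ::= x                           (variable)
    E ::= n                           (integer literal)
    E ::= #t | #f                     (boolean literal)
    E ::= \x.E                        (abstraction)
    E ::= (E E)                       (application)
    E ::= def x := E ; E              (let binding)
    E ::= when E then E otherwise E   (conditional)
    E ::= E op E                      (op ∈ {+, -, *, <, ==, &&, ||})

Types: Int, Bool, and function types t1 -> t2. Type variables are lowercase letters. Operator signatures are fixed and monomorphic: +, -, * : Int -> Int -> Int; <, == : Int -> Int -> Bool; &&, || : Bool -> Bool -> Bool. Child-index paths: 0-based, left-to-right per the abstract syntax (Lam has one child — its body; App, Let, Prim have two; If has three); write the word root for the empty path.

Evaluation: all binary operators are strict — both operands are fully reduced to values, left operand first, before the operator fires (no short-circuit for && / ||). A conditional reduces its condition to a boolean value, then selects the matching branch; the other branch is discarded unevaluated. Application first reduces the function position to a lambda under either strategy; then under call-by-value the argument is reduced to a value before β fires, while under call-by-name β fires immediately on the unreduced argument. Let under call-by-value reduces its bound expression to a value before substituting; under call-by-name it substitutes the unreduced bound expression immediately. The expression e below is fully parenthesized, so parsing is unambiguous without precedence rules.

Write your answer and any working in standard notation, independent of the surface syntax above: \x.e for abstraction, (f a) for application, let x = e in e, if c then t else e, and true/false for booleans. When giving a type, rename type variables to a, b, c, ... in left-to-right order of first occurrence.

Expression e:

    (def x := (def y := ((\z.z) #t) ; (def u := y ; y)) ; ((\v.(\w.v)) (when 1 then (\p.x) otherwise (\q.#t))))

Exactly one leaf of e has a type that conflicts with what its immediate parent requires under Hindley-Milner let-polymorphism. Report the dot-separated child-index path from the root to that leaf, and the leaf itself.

Derivation:
z : a
\z._ : a -> a
  unify a -> a ~ Bool -> b
  unify a ~ Bool
  unify Bool ~ b
_ _ : Bool
let y : Bool
y : Bool
let u : Bool
y : Bool
let x : Bool
v : c
\w._ : d -> c
\v._ : c -> d -> c
  unify Int ~ Bool
  FAIL: mismatch Int ~ Bool

Answer: 1.1.0 : 1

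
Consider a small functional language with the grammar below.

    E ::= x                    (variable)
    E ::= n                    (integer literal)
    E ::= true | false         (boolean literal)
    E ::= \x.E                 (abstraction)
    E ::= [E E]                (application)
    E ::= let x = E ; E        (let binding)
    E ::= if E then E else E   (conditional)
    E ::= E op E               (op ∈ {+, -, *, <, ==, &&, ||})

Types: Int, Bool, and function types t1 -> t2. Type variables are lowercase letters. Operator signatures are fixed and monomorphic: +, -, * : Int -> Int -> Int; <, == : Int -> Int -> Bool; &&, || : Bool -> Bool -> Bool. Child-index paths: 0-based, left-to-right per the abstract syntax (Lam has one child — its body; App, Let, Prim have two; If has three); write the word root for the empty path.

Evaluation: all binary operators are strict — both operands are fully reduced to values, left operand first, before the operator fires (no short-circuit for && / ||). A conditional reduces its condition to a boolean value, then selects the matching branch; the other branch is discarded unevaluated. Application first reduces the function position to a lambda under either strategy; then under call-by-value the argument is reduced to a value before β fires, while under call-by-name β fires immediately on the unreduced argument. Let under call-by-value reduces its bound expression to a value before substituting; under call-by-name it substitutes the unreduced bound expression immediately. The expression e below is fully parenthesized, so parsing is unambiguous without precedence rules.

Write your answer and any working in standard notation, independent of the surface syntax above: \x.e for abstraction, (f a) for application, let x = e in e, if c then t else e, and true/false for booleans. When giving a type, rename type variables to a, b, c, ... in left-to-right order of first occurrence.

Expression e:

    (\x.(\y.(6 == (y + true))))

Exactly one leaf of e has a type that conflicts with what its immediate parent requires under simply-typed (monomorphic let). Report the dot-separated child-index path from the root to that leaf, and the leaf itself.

Answer: 0.0.1.1 : true

Trace:
  unify Int ~ Int
y : b
  unify b ~ Int
  unify Bool ~ Int
  FAIL: mismatch Bool ~ Int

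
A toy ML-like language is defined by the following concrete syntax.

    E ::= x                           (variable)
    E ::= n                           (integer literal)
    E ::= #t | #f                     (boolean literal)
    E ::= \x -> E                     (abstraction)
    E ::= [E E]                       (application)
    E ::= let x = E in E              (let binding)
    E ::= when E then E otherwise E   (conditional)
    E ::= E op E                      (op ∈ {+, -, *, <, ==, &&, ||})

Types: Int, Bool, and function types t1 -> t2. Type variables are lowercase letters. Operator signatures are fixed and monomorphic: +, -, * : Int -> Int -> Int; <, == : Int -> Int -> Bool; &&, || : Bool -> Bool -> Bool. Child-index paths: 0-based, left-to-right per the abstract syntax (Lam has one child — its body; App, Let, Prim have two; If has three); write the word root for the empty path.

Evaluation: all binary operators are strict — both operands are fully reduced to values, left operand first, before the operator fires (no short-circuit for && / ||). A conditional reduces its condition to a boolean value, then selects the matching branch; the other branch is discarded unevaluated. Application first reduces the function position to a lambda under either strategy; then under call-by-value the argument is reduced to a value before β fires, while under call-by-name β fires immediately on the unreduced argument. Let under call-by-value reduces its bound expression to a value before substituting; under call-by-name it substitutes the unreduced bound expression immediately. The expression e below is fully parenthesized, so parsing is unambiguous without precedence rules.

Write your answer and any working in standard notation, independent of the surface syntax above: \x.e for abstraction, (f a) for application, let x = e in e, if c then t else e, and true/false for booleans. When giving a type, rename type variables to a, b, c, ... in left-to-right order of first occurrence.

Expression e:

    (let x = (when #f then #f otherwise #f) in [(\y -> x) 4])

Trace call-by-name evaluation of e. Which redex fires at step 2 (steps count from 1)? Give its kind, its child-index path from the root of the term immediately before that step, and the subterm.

Derivation:
step 0: (let x = (if false then false else false) in ((\y.x) 4))
step 1: [let@root] ((\y.(if false then false else false)) 4)
step 2: [beta@root] (if false then false else false)

Answer: beta at root : ((\y.(if false then false else false)) 4)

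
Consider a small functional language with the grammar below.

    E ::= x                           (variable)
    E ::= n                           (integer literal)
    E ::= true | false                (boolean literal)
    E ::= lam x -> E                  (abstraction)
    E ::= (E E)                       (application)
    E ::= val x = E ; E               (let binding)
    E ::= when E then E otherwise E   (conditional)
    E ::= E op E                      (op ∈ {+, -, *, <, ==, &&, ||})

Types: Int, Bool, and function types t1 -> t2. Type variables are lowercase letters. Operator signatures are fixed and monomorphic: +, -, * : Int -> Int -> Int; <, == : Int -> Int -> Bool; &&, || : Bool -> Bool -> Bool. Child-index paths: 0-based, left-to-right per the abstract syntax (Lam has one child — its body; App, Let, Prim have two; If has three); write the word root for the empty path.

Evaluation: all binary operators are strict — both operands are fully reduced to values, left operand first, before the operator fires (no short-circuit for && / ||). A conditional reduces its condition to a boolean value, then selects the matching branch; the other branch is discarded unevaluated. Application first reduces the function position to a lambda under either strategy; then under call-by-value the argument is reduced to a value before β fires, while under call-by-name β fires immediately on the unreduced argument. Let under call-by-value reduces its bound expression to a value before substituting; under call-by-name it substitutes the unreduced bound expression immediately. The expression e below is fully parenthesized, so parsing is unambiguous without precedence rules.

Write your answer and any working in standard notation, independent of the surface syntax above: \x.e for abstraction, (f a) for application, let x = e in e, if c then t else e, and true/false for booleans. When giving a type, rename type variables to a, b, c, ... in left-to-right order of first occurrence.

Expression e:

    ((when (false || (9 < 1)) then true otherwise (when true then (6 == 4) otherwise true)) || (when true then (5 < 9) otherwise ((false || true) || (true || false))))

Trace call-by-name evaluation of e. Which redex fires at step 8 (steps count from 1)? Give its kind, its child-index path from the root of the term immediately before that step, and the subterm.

Answer: delta at root : (false || true)

Trace:
step 0: ((if (false || (9 < 1)) then true else (if true then (6 == 4) else true)) || (if true then (5 < 9) else ((false || true) || (true || false))))
step 1: [delta@0.0.1] ((if (false || false) then true else (if true then (6 == 4) else true)) || (if true then (5 < 9) else ((false || true) || (true || false))))
step 2: [delta@0.0] ((if false then true else (if true then (6 == 4) else true)) || (if true then (5 < 9) else ((false || true) || (true || false))))
step 3: [if@0] ((if true then (6 == 4) else true) || (if true then (5 < 9) else ((false || true) || (true || false))))
step 4: [if@0] ((6 == 4) || (if true then (5 < 9) else ((false || true) || (true || false))))
step 5: [delta@0] (false || (if true then (5 < 9) else ((false || true) || (true || false))))
step 6: [if@1] (false || (5 < 9))
step 7: [delta@1] (false || true)
step 8: [delta@root] true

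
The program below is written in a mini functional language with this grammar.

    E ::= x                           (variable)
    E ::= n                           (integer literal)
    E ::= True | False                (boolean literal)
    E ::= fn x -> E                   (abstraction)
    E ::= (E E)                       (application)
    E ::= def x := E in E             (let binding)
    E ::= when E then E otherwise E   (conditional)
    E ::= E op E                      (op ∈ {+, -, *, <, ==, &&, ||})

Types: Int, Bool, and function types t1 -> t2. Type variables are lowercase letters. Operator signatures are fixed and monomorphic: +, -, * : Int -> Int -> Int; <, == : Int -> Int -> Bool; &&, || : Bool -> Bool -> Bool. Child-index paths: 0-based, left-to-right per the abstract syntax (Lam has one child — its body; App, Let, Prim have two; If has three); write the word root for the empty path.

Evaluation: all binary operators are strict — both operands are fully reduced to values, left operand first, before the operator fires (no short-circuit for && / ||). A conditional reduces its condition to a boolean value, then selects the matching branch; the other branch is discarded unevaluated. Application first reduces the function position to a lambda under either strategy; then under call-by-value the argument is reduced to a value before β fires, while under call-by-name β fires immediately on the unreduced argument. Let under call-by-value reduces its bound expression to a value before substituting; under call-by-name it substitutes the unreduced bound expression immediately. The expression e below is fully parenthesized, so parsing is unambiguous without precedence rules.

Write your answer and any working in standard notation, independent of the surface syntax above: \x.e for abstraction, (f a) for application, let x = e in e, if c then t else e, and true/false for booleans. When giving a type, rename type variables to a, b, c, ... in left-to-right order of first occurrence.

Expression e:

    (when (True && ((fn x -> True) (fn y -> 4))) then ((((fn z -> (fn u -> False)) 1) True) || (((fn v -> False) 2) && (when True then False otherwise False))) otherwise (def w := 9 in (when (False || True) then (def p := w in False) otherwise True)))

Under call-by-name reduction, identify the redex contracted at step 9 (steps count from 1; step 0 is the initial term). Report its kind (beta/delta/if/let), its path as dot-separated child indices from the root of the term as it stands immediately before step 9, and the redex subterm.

Answer: delta at root : (false || false)

Derivation:
step 0: (if (true && ((\x.true) (\y.4))) then ((((\z.(\u.false)) 1) true) || (((\v.false) 2) && (if true then false else false))) else (let w = 9 in (if (false || true) then (let p = w in false) else true)))
step 1: [beta@0.1] (if (true && true) then ((((\z.(\u.false)) 1) true) || (((\v.false) 2) && (if true then false else false))) else (let w = 9 in (if (false || true) then (let p = w in false) else true)))
step 2: [delta@0] (if true then ((((\z.(\u.false)) 1) true) || (((\v.false) 2) && (if true then false else false))) else (let w = 9 in (if (false || true) then (let p = w in false) else true)))
step 3: [if@root] ((((\z.(\u.false)) 1) true) || (((\v.false) 2) && (if true then false else false)))
step 4: [beta@0.0] (((\u.false) true) || (((\v.false) 2) && (if true then false else false)))
step 5: [beta@0] (false || (((\v.false) 2) && (if true then false else false)))
step 6: [beta@1.0] (false || (false && (if true then false else false)))
step 7: [if@1.1] (false || (false && false))
step 8: [delta@1] (false || false)
step 9: [delta@root] false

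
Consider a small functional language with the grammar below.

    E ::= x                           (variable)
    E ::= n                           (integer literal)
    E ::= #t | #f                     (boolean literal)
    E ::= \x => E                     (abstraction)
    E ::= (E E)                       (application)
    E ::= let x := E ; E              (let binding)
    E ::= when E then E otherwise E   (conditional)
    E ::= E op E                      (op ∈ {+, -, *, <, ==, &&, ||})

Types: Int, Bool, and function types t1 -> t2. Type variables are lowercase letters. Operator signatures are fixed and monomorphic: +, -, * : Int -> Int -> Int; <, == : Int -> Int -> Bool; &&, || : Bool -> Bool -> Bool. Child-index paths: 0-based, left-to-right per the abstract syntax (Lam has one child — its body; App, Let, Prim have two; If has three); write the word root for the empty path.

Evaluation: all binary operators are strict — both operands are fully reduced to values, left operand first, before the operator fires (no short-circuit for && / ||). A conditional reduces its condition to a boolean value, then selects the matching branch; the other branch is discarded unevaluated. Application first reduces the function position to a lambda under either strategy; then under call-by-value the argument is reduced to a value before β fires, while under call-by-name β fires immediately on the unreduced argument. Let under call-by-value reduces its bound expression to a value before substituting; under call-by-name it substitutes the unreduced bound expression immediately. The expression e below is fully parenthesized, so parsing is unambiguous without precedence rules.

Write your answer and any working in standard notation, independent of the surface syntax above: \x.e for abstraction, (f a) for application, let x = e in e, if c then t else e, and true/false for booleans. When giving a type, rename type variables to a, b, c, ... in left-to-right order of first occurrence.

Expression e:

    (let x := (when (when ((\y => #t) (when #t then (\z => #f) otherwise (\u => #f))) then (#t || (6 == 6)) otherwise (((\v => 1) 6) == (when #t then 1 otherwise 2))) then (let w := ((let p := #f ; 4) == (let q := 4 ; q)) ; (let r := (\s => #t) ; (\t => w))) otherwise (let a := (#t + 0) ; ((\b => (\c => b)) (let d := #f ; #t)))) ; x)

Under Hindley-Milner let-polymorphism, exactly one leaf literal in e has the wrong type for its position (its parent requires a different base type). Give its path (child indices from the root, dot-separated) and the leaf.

Trace:
\y._ : a -> Bool
  unify Bool ~ Bool
\z._ : b -> Bool
\u._ : c -> Bool
  unify b -> Bool ~ c -> Bool
  unify b ~ c
  unify Bool ~ Bool
  unify a -> Bool ~ (c -> Bool) -> d
  unify a ~ c -> Bool
  unify Bool ~ d
_ _ : Bool
  unify Bool ~ Bool
  unify Bool ~ Bool
  unify Int ~ Int
  unify Int ~ Int
  unify Bool ~ Bool
\v._ : e -> Int
  unify e -> Int ~ Int -> f
  unify e ~ Int
  unify Int ~ f
_ _ : Int
  unify Int ~ Int
  unify Bool ~ Bool
  unify Int ~ Int
  unify Int ~ Int
  unify Bool ~ Bool
  unify Bool ~ Bool
let p : Bool
  unify Int ~ Int
let q : Int
q : Int
  unify Int ~ Int
let w : Bool
\s._ : g -> Bool
let r : forall. g -> Bool
w : Bool
\t._ : h -> Bool
  unify Bool ~ Int
  FAIL: mismatch Bool ~ Int

Answer: 0.2.0.0 : true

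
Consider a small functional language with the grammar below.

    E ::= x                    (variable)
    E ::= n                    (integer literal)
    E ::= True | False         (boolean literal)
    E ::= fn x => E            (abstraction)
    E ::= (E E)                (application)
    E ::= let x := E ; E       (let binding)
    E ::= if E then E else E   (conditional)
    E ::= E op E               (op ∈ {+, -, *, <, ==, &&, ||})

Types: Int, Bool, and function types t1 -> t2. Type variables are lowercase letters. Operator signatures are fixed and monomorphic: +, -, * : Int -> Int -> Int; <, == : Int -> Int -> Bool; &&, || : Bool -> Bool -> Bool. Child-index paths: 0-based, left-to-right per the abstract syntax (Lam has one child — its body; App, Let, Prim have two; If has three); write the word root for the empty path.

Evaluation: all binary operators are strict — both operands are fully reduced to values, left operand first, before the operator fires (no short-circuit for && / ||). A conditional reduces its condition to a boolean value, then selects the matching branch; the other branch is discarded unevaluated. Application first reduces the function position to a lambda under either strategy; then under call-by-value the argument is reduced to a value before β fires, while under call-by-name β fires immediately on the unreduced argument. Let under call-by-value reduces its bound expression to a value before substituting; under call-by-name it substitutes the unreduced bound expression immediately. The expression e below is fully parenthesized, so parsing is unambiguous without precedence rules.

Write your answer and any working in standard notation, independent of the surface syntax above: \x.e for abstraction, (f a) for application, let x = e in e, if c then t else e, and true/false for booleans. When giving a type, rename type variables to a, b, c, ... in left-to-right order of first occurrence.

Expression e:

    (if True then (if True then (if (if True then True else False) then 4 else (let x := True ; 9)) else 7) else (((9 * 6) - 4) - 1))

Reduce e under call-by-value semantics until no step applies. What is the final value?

Answer: 4

Trace:
step 0: (if true then (if true then (if (if true then true else false) then 4 else (let x = true in 9)) else 7) else (((9 * 6) - 4) - 1))
step 1: [if@root] (if true then (if (if true then true else false) then 4 else (let x = true in 9)) else 7)
step 2: [if@root] (if (if true then true else false) then 4 else (let x = true in 9))
step 3: [if@0] (if true then 4 else (let x = true in 9))
step 4: [if@root] 4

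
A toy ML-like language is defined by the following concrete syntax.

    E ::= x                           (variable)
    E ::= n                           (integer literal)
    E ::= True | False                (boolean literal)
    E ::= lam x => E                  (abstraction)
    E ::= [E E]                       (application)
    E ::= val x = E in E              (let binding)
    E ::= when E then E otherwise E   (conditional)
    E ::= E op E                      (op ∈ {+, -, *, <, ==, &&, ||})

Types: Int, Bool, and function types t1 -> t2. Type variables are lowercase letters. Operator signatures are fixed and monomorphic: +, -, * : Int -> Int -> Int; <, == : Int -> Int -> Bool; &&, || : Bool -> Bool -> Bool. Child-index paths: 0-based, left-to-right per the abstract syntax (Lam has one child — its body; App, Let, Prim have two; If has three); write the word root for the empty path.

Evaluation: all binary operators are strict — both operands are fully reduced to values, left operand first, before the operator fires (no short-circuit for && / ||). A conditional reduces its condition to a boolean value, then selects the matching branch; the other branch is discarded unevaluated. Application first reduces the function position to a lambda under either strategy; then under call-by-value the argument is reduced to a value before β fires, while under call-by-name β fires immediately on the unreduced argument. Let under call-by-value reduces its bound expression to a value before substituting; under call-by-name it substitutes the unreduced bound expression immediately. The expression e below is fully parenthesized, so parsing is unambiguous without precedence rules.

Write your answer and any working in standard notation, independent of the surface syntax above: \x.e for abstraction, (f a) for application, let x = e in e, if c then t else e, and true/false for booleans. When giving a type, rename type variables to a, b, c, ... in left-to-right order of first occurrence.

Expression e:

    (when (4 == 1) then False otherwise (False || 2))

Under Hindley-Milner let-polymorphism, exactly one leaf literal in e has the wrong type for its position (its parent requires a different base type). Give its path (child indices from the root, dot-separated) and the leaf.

Answer: 2.1 : 2

Working:
  unify Int ~ Int
  unify Int ~ Int
  unify Bool ~ Bool
  unify Bool ~ Bool
  unify Int ~ Bool
  FAIL: mismatch Int ~ Bool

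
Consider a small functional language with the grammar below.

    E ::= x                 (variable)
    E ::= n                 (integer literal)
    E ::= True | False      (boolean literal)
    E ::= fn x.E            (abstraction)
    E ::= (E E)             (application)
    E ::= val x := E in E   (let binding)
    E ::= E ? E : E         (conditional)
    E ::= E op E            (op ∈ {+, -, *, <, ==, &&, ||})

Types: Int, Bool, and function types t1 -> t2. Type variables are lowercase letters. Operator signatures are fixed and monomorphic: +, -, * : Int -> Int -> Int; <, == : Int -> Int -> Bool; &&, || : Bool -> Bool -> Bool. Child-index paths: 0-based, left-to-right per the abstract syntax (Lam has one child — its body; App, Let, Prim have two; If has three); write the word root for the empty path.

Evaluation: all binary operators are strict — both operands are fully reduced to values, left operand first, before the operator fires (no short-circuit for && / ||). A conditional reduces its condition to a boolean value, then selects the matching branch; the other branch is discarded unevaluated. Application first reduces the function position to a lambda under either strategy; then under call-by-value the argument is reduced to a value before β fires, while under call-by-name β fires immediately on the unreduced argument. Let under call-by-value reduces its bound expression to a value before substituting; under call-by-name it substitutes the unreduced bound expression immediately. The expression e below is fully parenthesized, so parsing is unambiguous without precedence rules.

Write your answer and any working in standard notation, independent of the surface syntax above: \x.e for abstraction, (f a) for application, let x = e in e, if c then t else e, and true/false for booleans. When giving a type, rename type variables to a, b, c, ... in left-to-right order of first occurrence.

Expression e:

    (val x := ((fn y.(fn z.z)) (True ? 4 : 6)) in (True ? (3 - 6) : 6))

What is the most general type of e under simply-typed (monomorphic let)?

Trace:
z : b
\z._ : b -> b
\y._ : a -> b -> b
  unify Bool ~ Bool
  unify Int ~ Int
  unify a -> b -> b ~ Int -> c
  unify a ~ Int
  unify b -> b ~ c
_ _ : b -> b
let x : b -> b
  unify Bool ~ Bool
  unify Int ~ Int
  unify Int ~ Int
  unify Int ~ Int

Answer: Int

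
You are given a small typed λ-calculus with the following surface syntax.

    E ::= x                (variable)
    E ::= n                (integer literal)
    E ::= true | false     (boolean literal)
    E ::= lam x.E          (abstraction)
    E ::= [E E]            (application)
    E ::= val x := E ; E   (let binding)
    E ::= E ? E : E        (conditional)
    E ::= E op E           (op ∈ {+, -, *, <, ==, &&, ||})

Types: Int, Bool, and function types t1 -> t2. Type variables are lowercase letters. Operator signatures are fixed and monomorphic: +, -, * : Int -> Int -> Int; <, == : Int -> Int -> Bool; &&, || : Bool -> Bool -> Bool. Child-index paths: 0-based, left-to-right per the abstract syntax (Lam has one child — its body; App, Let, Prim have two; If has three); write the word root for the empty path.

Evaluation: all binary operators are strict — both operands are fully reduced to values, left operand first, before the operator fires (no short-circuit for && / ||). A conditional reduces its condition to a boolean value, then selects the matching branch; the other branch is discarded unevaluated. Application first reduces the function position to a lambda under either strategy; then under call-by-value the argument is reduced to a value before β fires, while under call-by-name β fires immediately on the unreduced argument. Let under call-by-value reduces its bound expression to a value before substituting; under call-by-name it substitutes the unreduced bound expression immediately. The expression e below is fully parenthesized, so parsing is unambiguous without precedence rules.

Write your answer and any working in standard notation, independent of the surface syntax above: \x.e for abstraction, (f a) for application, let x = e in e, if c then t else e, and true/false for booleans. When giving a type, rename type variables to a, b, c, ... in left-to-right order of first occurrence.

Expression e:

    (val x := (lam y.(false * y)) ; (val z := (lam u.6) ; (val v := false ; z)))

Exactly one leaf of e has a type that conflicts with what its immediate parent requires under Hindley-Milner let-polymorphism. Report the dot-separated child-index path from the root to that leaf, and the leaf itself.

Answer: 0.0.0 : false

Trace:
  unify Bool ~ Int
  FAIL: mismatch Bool ~ Int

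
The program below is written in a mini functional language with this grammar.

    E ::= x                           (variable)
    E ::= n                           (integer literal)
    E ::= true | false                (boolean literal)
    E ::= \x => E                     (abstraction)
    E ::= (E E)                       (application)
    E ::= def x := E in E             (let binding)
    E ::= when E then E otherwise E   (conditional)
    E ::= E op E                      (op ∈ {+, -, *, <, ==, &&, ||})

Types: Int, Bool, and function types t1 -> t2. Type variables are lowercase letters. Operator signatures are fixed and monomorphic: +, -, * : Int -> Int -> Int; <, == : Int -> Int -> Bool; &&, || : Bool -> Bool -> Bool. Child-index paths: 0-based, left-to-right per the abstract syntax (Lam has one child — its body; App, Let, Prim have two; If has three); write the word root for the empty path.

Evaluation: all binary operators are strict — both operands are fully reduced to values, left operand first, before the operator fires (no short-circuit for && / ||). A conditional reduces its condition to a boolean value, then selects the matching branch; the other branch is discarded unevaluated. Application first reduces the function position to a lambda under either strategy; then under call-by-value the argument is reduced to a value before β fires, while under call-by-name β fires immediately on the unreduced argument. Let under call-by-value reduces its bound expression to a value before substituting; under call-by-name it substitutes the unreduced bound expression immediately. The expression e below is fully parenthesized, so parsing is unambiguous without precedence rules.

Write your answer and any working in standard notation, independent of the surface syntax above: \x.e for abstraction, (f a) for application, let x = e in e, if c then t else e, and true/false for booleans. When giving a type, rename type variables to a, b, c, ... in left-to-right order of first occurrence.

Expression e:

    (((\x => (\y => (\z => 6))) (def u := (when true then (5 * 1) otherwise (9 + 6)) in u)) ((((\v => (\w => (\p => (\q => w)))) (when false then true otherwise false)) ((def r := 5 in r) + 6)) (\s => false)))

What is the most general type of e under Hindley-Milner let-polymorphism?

Answer: a -> Int

Working:
\z._ : c -> Int
\y._ : b -> c -> Int
\x._ : a -> b -> c -> Int
  unify Bool ~ Bool
  unify Int ~ Int
  unify Int ~ Int
  unify Int ~ Int
  unify Int ~ Int
  unify Int ~ Int
let u : Int
u : Int
  unify a -> b -> c -> Int ~ Int -> d
  unify a ~ Int
  unify b -> c -> Int ~ d
_ _ : b -> c -> Int
w : f
\q._ : h -> f
\p._ : g -> h -> f
\w._ : f -> g -> h -> f
\v._ : e -> f -> g -> h -> f
  unify Bool ~ Bool
  unify Bool ~ Bool
  unify e -> f -> g -> h -> f ~ Bool -> i
  unify e ~ Bool
  unify f -> g -> h -> f ~ i
_ _ : f -> g -> h -> f
let r : Int
r : Int
  unify Int ~ Int
  unify Int ~ Int
  unify f -> g -> h -> f ~ Int -> j
  unify f ~ Int
  unify g -> h -> Int ~ j
_ _ : g -> h -> Int
\s._ : k -> Bool
  unify g -> h -> Int ~ (k -> Bool) -> l
  unify g ~ k -> Bool
  unify h -> Int ~ l
_ _ : h -> Int
  unify b -> c -> Int ~ (h -> Int) -> m
  unify b ~ h -> Int
  unify c -> Int ~ m
_ _ : c -> Int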